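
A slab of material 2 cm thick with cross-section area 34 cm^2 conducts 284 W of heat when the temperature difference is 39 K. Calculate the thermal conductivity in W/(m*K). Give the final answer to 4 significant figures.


k = Q*L / (A*dT)
L = 0.02 m, A = 3.4e-03 m^2
k = 284 * 0.02 / (3.4e-03 * 39)
k = 42.84 W/(m*K)


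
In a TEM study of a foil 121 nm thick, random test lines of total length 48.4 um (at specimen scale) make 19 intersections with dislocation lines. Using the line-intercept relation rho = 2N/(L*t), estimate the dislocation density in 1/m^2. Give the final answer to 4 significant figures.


rho = 2N / (L * t)
L = 48.4 um = 4.84e-05 m, t = 121 nm = 1.21e-07 m
rho = 2 * 19 / (4.84e-05 * 1.21e-07)
rho = 6.489e+12 1/m^2


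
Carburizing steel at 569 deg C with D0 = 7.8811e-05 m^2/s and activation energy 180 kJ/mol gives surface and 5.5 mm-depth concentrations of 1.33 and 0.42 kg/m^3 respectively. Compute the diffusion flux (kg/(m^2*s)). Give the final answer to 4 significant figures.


Step 1: D = D0 * exp(-Qd/(R*T))
T = 569 + 273.15 = 842.15 K
D = 7.8811e-05 * exp(-180e3 / (8.314 * 842.15)) = 5.39042e-16 m^2/s
Step 2: J = D * (C1 - C2) / dx
J = 5.39042e-16 * (1.33 - 0.42) / 5.5e-03
J = 8.919e-14 kg/(m^2*s)


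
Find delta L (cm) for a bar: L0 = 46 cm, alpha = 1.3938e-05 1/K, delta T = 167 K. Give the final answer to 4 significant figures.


dL = L0 * alpha * dT
dL = 46 * 1.3938e-05 * 167
dL = 0.1071 cm


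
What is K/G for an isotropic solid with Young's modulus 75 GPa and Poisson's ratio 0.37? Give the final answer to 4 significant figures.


G = E / (2*(1+nu))
G = 75 / (2*(1+0.37)) = 27.3723 GPa
K = E / (3*(1-2*nu))
K = 75 / (3*(1-2*0.37)) = 96.1538 GPa
K/G = 96.1538 / 27.3723 = 3.513


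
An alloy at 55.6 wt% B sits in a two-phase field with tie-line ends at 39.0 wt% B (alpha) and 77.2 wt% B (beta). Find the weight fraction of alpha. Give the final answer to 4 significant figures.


f_alpha = (C_beta - C0) / (C_beta - C_alpha)
f_alpha = (77.2 - 55.6) / (77.2 - 39.0)
f_alpha = 0.5654


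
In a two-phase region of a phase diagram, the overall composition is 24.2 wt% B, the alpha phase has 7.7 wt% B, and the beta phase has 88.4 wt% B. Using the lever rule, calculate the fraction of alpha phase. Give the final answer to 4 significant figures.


f_alpha = (C_beta - C0) / (C_beta - C_alpha)
f_alpha = (88.4 - 24.2) / (88.4 - 7.7)
f_alpha = 0.7955


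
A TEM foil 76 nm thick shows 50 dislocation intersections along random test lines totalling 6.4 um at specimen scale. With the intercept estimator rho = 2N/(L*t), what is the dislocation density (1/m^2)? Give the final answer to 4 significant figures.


rho = 2N / (L * t)
L = 6.4 um = 6.4e-06 m, t = 76 nm = 7.6e-08 m
rho = 2 * 50 / (6.4e-06 * 7.6e-08)
rho = 2.056e+14 1/m^2


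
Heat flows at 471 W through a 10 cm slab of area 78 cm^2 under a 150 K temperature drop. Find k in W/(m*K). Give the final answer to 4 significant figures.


k = Q*L / (A*dT)
L = 0.1 m, A = 7.8e-03 m^2
k = 471 * 0.1 / (7.8e-03 * 150)
k = 40.26 W/(m*K)


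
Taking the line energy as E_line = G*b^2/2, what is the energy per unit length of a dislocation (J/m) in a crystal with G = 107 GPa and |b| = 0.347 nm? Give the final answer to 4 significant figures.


E = G*b^2/2
b = 0.347 nm = 3.47e-10 m
G = 107 GPa = 1.07e+11 Pa
E = 0.5 * 1.07e+11 * (3.47e-10)^2
E = 6.442e-09 J/m


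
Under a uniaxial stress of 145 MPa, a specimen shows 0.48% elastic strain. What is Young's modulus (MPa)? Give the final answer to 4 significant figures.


E = sigma / epsilon
epsilon = 0.48% = 4.8e-03
E = 145 / 4.8e-03
E = 30210 MPa


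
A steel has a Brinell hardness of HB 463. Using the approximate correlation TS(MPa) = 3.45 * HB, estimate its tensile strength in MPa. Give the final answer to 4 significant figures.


TS (MPa) = 3.45 * HB
TS = 3.45 * 463
TS = 1597 MPa


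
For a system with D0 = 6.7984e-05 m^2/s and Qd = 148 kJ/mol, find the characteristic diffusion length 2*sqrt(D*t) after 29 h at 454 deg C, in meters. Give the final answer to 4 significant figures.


Step 1: D = D0 * exp(-Qd/(R*T))
T = 727.15 K
D = 6.7984e-05 * exp(-148e3 / (8.314 * 727.15)) = 1.58664e-15 m^2/s
Step 2: L = 2*sqrt(D*t)
t = 29 h = 104400 s
L = 2*sqrt(1.58664e-15 * 104400) = 2.574e-05 m


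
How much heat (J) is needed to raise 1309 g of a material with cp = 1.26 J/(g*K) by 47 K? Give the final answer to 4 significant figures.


Q = m * cp * dT
Q = 1309 * 1.26 * 47
Q = 77520 J


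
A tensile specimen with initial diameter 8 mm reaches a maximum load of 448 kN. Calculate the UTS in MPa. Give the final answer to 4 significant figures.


A0 = pi*(d/2)^2 = pi*(8/2)^2 = 50.2655 mm^2
UTS = F_max / A0 = 448*1000 / 50.2655
UTS = 8913 MPa


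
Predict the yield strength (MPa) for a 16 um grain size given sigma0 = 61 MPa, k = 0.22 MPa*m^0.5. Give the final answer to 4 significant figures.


sigma_y = sigma0 + k / sqrt(d)
d = 16 um = 1.6e-05 m
sigma_y = 61 + 0.22 / sqrt(1.6e-05)
sigma_y = 116 MPa


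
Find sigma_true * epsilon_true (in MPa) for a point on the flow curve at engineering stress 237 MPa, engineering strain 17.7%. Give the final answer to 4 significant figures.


sigma_true = sigma_eng * (1 + epsilon_eng)
sigma_true = 237 * (1 + 0.177) = 278.949 MPa
epsilon_true = ln(1 + epsilon_eng)
epsilon_true = ln(1 + 0.177) = 0.162969
sigma_true * epsilon_true = 278.949 * 0.162969 = 45.46 MPa


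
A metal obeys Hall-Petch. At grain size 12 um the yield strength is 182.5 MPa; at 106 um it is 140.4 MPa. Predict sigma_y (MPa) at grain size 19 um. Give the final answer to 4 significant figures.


sigma_y = sigma0 + k / sqrt(d)
1/sqrt(d1) = 1/sqrt(1.2e-05) = 288.675;  1/sqrt(d2) = 97.1286
k = (sigma1 - sigma2) / (1/sqrt(d1) - 1/sqrt(d2)) = (182.5 - 140.4) / (288.675 - 97.1286) = 0.21979 MPa*m^0.5
sigma0 = sigma1 - k/sqrt(d1) = 182.5 - 0.21979*288.675 = 119.052 MPa
sigma_y(d3) = 119.052 + 0.21979 / sqrt(1.9e-05) = 169.5 MPa


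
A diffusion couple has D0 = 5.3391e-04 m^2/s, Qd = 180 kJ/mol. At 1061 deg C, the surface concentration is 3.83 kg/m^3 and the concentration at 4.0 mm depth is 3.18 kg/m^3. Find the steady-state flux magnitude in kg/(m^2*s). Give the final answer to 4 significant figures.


Step 1: D = D0 * exp(-Qd/(R*T))
T = 1061 + 273.15 = 1334.15 K
D = 5.3391e-04 * exp(-180e3 / (8.314 * 1334.15)) = 4.78469e-11 m^2/s
Step 2: J = D * (C1 - C2) / dx
J = 4.78469e-11 * (3.83 - 3.18) / 4e-03
J = 7.775e-09 kg/(m^2*s)


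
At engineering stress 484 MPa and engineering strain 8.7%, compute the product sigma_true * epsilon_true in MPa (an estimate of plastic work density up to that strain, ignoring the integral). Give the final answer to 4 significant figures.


sigma_true = sigma_eng * (1 + epsilon_eng)
sigma_true = 484 * (1 + 0.087) = 526.108 MPa
epsilon_true = ln(1 + epsilon_eng)
epsilon_true = ln(1 + 0.087) = 0.0834216
sigma_true * epsilon_true = 526.108 * 0.0834216 = 43.89 MPa


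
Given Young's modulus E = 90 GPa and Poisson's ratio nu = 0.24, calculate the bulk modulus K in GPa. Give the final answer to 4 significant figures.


K = E / (3*(1-2*nu))
K = 90 / (3*(1-2*0.24))
K = 57.69 GPa


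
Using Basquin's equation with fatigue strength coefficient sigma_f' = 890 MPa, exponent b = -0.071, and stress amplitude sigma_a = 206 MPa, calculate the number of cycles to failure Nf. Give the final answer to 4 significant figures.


sigma_a = sigma_f' * (2*Nf)^b
2*Nf = (sigma_a / sigma_f')^(1/b)
2*Nf = (206 / 890)^(1/-0.071)
2*Nf = 8.93357e+08
Nf = 4.467e+08 cycles


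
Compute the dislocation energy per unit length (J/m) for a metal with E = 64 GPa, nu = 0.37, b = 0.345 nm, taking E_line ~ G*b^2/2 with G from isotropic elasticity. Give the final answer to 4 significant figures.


Step 1: G = E / (2*(1+nu))
G = 64 / (2*(1+0.37)) = 23.3577 GPa = 2.33577e+10 Pa
Step 2: E_line = G*b^2/2
b = 0.345 nm = 3.45e-10 m
E_line = 0.5 * 2.33577e+10 * (3.45e-10)^2 = 1.39e-09 J/m


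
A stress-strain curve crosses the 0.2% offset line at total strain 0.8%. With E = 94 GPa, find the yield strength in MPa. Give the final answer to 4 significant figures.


Offset strain = 0.002
Elastic strain at yield = total_strain - offset = 8e-03 - 0.002 = 6e-03
sigma_y = E * elastic_strain = 94000 * 6e-03
sigma_y = 564 MPa


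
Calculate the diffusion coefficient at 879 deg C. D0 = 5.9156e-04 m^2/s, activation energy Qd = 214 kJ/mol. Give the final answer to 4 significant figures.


D = D0 * exp(-Qd / (R*T))
T = 1152.15 K
D = 5.9156e-04 * exp(-214e3 / (8.314 * 1152.15))
D = 1.174e-13 m^2/s


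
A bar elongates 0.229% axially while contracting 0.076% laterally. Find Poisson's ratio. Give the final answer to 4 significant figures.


nu = -epsilon_lat / epsilon_axial
Lateral strain is contraction (negative), so using magnitudes:
nu = 0.076 / 0.229
nu = 0.3319


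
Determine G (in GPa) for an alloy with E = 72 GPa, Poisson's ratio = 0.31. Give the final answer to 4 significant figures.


G = E / (2*(1+nu))
G = 72 / (2*(1+0.31))
G = 27.48 GPa


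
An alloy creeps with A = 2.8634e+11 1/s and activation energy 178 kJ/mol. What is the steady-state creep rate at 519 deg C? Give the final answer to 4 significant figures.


rate = A * exp(-Q / (R*T))
T = 519 + 273.15 = 792.15 K
rate = 2.8634e+11 * exp(-178e3 / (8.314 * 792.15))
rate = 0.5237 1/s


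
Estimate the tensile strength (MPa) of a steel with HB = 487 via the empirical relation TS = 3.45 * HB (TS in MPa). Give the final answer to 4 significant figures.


TS (MPa) = 3.45 * HB
TS = 3.45 * 487
TS = 1680 MPa


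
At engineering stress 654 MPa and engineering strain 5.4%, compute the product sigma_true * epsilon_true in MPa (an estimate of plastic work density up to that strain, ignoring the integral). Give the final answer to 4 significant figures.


sigma_true = sigma_eng * (1 + epsilon_eng)
sigma_true = 654 * (1 + 0.054) = 689.316 MPa
epsilon_true = ln(1 + epsilon_eng)
epsilon_true = ln(1 + 0.054) = 0.0525925
sigma_true * epsilon_true = 689.316 * 0.0525925 = 36.25 MPa


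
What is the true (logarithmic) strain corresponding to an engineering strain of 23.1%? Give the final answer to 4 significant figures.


epsilon_true = ln(1 + epsilon_eng)
epsilon_true = ln(1 + 0.231)
epsilon_true = 0.2078


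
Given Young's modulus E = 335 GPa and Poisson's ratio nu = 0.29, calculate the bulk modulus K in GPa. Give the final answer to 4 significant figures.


K = E / (3*(1-2*nu))
K = 335 / (3*(1-2*0.29))
K = 265.9 GPa


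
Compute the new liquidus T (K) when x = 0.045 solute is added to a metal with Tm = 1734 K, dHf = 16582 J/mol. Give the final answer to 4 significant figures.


dT = R*Tm^2*x / dHf
dT = 8.314 * 1734^2 * 0.045 / 16582
dT = 67.8397 K
T_new = 1734 - 67.8397 = 1666 K


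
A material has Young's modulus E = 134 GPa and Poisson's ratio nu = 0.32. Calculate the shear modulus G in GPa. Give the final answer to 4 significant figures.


G = E / (2*(1+nu))
G = 134 / (2*(1+0.32))
G = 50.76 GPa


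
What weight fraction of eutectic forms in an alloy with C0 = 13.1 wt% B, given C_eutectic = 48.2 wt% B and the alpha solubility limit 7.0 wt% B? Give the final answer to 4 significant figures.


f_primary = (C_e - C0) / (C_e - C_alpha_max)
f_primary = (48.2 - 13.1) / (48.2 - 7.0)
f_primary = 0.851942
f_eutectic = 1 - 0.851942 = 0.1481


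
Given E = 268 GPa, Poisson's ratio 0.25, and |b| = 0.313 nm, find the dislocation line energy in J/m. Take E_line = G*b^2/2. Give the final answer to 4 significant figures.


Step 1: G = E / (2*(1+nu))
G = 268 / (2*(1+0.25)) = 107.2 GPa = 1.072e+11 Pa
Step 2: E_line = G*b^2/2
b = 0.313 nm = 3.13e-10 m
E_line = 0.5 * 1.072e+11 * (3.13e-10)^2 = 5.251e-09 J/m


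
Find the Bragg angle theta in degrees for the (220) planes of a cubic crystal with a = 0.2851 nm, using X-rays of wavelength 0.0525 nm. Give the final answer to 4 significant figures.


d = a / sqrt(h^2+k^2+l^2)
d = 0.2851 / sqrt(8) = 0.100798 nm
lambda = 2*d*sin(theta)  =>  sin(theta) = lambda / (2*d)
sin(theta) = 0.0525 / (2 * 0.100798) = 0.260422
theta = 15.1 deg


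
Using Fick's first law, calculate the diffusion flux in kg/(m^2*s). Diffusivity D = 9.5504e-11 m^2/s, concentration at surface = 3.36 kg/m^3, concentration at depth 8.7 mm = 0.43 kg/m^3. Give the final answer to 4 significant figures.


J = -D * (dC/dx) = D * (C1 - C2) / dx
J = 9.5504e-11 * (3.36 - 0.43) / 8.7e-03
J = 3.216e-08 kg/(m^2*s)


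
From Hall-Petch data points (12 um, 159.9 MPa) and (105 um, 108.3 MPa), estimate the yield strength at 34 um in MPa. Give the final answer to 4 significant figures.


sigma_y = sigma0 + k / sqrt(d)
1/sqrt(d1) = 1/sqrt(1.2e-05) = 288.675;  1/sqrt(d2) = 97.59
k = (sigma1 - sigma2) / (1/sqrt(d1) - 1/sqrt(d2)) = (159.9 - 108.3) / (288.675 - 97.59) = 0.270037 MPa*m^0.5
sigma0 = sigma1 - k/sqrt(d1) = 159.9 - 0.270037*288.675 = 81.9471 MPa
sigma_y(d3) = 81.9471 + 0.270037 / sqrt(3.4e-05) = 128.3 MPa


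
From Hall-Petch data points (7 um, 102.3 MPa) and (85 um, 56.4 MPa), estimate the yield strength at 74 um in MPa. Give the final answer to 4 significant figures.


sigma_y = sigma0 + k / sqrt(d)
1/sqrt(d1) = 1/sqrt(7e-06) = 377.964;  1/sqrt(d2) = 108.465
k = (sigma1 - sigma2) / (1/sqrt(d1) - 1/sqrt(d2)) = (102.3 - 56.4) / (377.964 - 108.465) = 0.170316 MPa*m^0.5
sigma0 = sigma1 - k/sqrt(d1) = 102.3 - 0.170316*377.964 = 37.9266 MPa
sigma_y(d3) = 37.9266 + 0.170316 / sqrt(7.4e-05) = 57.73 MPa


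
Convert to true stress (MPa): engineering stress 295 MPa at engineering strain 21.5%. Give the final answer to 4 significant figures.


sigma_true = sigma_eng * (1 + epsilon_eng)
sigma_true = 295 * (1 + 0.215)
sigma_true = 358.4 MPa


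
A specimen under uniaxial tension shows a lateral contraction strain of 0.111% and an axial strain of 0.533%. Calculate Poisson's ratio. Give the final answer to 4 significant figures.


nu = -epsilon_lat / epsilon_axial
Lateral strain is contraction (negative), so using magnitudes:
nu = 0.111 / 0.533
nu = 0.2083


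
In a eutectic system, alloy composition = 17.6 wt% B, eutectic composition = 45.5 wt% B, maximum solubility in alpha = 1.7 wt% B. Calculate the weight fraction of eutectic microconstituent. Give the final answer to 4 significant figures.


f_primary = (C_e - C0) / (C_e - C_alpha_max)
f_primary = (45.5 - 17.6) / (45.5 - 1.7)
f_primary = 0.636986
f_eutectic = 1 - 0.636986 = 0.363


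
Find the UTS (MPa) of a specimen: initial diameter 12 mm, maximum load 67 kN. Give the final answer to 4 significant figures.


A0 = pi*(d/2)^2 = pi*(12/2)^2 = 113.097 mm^2
UTS = F_max / A0 = 67*1000 / 113.097
UTS = 592.4 MPa


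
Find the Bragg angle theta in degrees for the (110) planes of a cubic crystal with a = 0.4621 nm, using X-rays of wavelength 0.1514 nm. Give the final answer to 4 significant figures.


d = a / sqrt(h^2+k^2+l^2)
d = 0.4621 / sqrt(2) = 0.326754 nm
lambda = 2*d*sin(theta)  =>  sin(theta) = lambda / (2*d)
sin(theta) = 0.1514 / (2 * 0.326754) = 0.231673
theta = 13.4 deg


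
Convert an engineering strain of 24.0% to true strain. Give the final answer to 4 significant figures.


epsilon_true = ln(1 + epsilon_eng)
epsilon_true = ln(1 + 0.24)
epsilon_true = 0.2151


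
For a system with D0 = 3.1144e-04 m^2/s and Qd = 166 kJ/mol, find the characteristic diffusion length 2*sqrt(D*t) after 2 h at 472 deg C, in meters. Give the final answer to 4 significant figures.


Step 1: D = D0 * exp(-Qd/(R*T))
T = 745.15 K
D = 3.1144e-04 * exp(-166e3 / (8.314 * 745.15)) = 7.18518e-16 m^2/s
Step 2: L = 2*sqrt(D*t)
t = 2 h = 7200 s
L = 2*sqrt(7.18518e-16 * 7200) = 4.549e-06 m


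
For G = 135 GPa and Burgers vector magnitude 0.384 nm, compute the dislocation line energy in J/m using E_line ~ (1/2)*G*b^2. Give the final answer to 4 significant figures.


E = G*b^2/2
b = 0.384 nm = 3.84e-10 m
G = 135 GPa = 1.35e+11 Pa
E = 0.5 * 1.35e+11 * (3.84e-10)^2
E = 9.953e-09 J/m


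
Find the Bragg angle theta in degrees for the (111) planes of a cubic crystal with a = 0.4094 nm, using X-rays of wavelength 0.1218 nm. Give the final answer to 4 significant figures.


d = a / sqrt(h^2+k^2+l^2)
d = 0.4094 / sqrt(3) = 0.236367 nm
lambda = 2*d*sin(theta)  =>  sin(theta) = lambda / (2*d)
sin(theta) = 0.1218 / (2 * 0.236367) = 0.25765
theta = 14.93 deg


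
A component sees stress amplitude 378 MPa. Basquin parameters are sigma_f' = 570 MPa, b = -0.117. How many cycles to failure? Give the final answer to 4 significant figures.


sigma_a = sigma_f' * (2*Nf)^b
2*Nf = (sigma_a / sigma_f')^(1/b)
2*Nf = (378 / 570)^(1/-0.117)
2*Nf = 33.4689
Nf = 16.73 cycles


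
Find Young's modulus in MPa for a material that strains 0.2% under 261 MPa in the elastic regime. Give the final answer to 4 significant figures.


E = sigma / epsilon
epsilon = 0.2% = 2e-03
E = 261 / 2e-03
E = 130500 MPa


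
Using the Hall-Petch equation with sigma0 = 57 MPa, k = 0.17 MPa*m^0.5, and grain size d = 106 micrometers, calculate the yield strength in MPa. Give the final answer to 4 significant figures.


sigma_y = sigma0 + k / sqrt(d)
d = 106 um = 1.06e-04 m
sigma_y = 57 + 0.17 / sqrt(1.06e-04)
sigma_y = 73.51 MPa


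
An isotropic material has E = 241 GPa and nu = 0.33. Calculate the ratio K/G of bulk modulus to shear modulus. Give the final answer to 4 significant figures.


G = E / (2*(1+nu))
G = 241 / (2*(1+0.33)) = 90.6015 GPa
K = E / (3*(1-2*nu))
K = 241 / (3*(1-2*0.33)) = 236.275 GPa
K/G = 236.275 / 90.6015 = 2.608


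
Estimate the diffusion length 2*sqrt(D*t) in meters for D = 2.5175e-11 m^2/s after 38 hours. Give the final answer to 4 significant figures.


t = 38 hr = 136800 s
Diffusion length = 2*sqrt(D*t)
= 2*sqrt(2.5175e-11 * 136800)
= 3.712e-03 m


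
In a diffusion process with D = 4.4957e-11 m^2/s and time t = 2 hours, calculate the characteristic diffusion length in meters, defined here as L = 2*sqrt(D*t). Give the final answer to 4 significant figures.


t = 2 hr = 7200 s
Diffusion length = 2*sqrt(D*t)
= 2*sqrt(4.4957e-11 * 7200)
= 1.138e-03 m


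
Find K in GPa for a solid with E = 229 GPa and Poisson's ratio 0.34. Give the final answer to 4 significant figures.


K = E / (3*(1-2*nu))
K = 229 / (3*(1-2*0.34))
K = 238.5 GPa


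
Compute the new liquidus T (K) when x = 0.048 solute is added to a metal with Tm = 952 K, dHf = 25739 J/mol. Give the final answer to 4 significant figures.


dT = R*Tm^2*x / dHf
dT = 8.314 * 952^2 * 0.048 / 25739
dT = 14.0518 K
T_new = 952 - 14.0518 = 937.9 K


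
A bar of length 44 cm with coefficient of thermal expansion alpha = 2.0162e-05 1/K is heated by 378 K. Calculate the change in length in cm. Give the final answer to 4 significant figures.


dL = L0 * alpha * dT
dL = 44 * 2.0162e-05 * 378
dL = 0.3353 cm


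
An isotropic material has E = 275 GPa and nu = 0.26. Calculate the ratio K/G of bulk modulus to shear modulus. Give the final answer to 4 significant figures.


G = E / (2*(1+nu))
G = 275 / (2*(1+0.26)) = 109.127 GPa
K = E / (3*(1-2*nu))
K = 275 / (3*(1-2*0.26)) = 190.972 GPa
K/G = 190.972 / 109.127 = 1.75


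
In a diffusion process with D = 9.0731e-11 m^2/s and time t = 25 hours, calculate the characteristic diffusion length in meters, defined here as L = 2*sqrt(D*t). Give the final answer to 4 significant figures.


t = 25 hr = 90000 s
Diffusion length = 2*sqrt(D*t)
= 2*sqrt(9.0731e-11 * 90000)
= 5.715e-03 m


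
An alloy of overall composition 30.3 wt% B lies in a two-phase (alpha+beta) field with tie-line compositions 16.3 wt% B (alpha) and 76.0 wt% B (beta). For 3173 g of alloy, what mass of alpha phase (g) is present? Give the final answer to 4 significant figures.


f_alpha = (C_beta - C0) / (C_beta - C_alpha)
f_alpha = (76.0 - 30.3) / (76.0 - 16.3) = 0.765494
m_alpha = f_alpha * m_total = 0.765494 * 3173 = 2429 g


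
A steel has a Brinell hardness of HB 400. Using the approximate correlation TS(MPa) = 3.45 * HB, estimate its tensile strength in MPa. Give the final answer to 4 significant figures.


TS (MPa) = 3.45 * HB
TS = 3.45 * 400
TS = 1380 MPa


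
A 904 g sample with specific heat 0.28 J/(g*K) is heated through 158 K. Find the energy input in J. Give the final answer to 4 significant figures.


Q = m * cp * dT
Q = 904 * 0.28 * 158
Q = 39990 J


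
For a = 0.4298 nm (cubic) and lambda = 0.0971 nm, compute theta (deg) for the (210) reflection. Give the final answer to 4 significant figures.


d = a / sqrt(h^2+k^2+l^2)
d = 0.4298 / sqrt(5) = 0.192212 nm
lambda = 2*d*sin(theta)  =>  sin(theta) = lambda / (2*d)
sin(theta) = 0.0971 / (2 * 0.192212) = 0.252585
theta = 14.63 deg


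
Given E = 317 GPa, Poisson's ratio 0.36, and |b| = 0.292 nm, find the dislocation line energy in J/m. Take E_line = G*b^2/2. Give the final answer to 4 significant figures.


Step 1: G = E / (2*(1+nu))
G = 317 / (2*(1+0.36)) = 116.544 GPa = 1.16544e+11 Pa
Step 2: E_line = G*b^2/2
b = 0.292 nm = 2.92e-10 m
E_line = 0.5 * 1.16544e+11 * (2.92e-10)^2 = 4.969e-09 J/m


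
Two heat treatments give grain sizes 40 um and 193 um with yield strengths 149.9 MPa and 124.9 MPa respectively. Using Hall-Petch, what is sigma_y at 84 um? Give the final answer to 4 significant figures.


sigma_y = sigma0 + k / sqrt(d)
1/sqrt(d1) = 1/sqrt(4e-05) = 158.114;  1/sqrt(d2) = 71.9816
k = (sigma1 - sigma2) / (1/sqrt(d1) - 1/sqrt(d2)) = (149.9 - 124.9) / (158.114 - 71.9816) = 0.290251 MPa*m^0.5
sigma0 = sigma1 - k/sqrt(d1) = 149.9 - 0.290251*158.114 = 104.007 MPa
sigma_y(d3) = 104.007 + 0.290251 / sqrt(8.4e-05) = 135.7 MPa


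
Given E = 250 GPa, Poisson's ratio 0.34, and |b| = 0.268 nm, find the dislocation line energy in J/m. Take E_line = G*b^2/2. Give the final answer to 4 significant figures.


Step 1: G = E / (2*(1+nu))
G = 250 / (2*(1+0.34)) = 93.2836 GPa = 9.32836e+10 Pa
Step 2: E_line = G*b^2/2
b = 0.268 nm = 2.68e-10 m
E_line = 0.5 * 9.32836e+10 * (2.68e-10)^2 = 3.35e-09 J/m


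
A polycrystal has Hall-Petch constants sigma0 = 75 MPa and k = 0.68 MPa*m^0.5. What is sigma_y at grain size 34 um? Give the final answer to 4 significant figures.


sigma_y = sigma0 + k / sqrt(d)
d = 34 um = 3.4e-05 m
sigma_y = 75 + 0.68 / sqrt(3.4e-05)
sigma_y = 191.6 MPa


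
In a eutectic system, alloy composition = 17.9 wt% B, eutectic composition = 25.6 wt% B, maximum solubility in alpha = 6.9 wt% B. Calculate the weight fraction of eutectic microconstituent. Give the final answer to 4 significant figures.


f_primary = (C_e - C0) / (C_e - C_alpha_max)
f_primary = (25.6 - 17.9) / (25.6 - 6.9)
f_primary = 0.411765
f_eutectic = 1 - 0.411765 = 0.5882


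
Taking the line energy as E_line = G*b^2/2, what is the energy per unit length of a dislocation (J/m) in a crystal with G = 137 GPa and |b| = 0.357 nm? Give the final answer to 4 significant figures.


E = G*b^2/2
b = 0.357 nm = 3.57e-10 m
G = 137 GPa = 1.37e+11 Pa
E = 0.5 * 1.37e+11 * (3.57e-10)^2
E = 8.73e-09 J/m


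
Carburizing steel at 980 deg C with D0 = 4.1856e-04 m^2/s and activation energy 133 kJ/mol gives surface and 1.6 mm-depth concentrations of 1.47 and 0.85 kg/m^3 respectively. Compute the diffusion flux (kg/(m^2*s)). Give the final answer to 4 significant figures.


Step 1: D = D0 * exp(-Qd/(R*T))
T = 980 + 273.15 = 1253.15 K
D = 4.1856e-04 * exp(-133e3 / (8.314 * 1253.15)) = 1.19609e-09 m^2/s
Step 2: J = D * (C1 - C2) / dx
J = 1.19609e-09 * (1.47 - 0.85) / 1.6e-03
J = 4.635e-07 kg/(m^2*s)


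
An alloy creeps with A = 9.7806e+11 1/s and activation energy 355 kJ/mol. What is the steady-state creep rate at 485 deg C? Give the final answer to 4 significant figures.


rate = A * exp(-Q / (R*T))
T = 485 + 273.15 = 758.15 K
rate = 9.7806e+11 * exp(-355e3 / (8.314 * 758.15))
rate = 3.395e-13 1/s


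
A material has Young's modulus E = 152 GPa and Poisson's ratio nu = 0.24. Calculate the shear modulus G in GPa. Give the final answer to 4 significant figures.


G = E / (2*(1+nu))
G = 152 / (2*(1+0.24))
G = 61.29 GPa


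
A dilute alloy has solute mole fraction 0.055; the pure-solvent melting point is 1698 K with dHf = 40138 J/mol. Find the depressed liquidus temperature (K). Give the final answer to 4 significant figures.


dT = R*Tm^2*x / dHf
dT = 8.314 * 1698^2 * 0.055 / 40138
dT = 32.8467 K
T_new = 1698 - 32.8467 = 1665 K


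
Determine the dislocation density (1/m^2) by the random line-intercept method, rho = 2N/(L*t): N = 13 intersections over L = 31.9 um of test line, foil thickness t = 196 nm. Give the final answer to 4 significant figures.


rho = 2N / (L * t)
L = 31.9 um = 3.19e-05 m, t = 196 nm = 1.96e-07 m
rho = 2 * 13 / (3.19e-05 * 1.96e-07)
rho = 4.158e+12 1/m^2


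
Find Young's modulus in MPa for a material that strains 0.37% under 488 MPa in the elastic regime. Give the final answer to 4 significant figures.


E = sigma / epsilon
epsilon = 0.37% = 3.7e-03
E = 488 / 3.7e-03
E = 131900 MPa


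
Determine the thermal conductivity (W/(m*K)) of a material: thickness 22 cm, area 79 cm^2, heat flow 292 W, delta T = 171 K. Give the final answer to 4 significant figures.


k = Q*L / (A*dT)
L = 0.22 m, A = 7.9e-03 m^2
k = 292 * 0.22 / (7.9e-03 * 171)
k = 47.55 W/(m*K)


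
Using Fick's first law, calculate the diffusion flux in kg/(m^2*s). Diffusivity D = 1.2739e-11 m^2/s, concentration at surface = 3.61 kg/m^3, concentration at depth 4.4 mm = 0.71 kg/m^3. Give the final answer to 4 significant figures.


J = -D * (dC/dx) = D * (C1 - C2) / dx
J = 1.2739e-11 * (3.61 - 0.71) / 4.4e-03
J = 8.396e-09 kg/(m^2*s)


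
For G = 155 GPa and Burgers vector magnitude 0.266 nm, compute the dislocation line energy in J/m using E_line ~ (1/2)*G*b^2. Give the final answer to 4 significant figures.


E = G*b^2/2
b = 0.266 nm = 2.66e-10 m
G = 155 GPa = 1.55e+11 Pa
E = 0.5 * 1.55e+11 * (2.66e-10)^2
E = 5.484e-09 J/m


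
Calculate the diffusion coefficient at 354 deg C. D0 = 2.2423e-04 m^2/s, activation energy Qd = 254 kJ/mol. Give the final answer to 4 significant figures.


D = D0 * exp(-Qd / (R*T))
T = 627.15 K
D = 2.2423e-04 * exp(-254e3 / (8.314 * 627.15))
D = 1.565e-25 m^2/s


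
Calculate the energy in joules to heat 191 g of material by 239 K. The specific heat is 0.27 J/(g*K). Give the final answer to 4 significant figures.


Q = m * cp * dT
Q = 191 * 0.27 * 239
Q = 12330 J


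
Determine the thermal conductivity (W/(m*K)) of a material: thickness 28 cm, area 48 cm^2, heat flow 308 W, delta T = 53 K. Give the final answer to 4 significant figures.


k = Q*L / (A*dT)
L = 0.28 m, A = 4.8e-03 m^2
k = 308 * 0.28 / (4.8e-03 * 53)
k = 339 W/(m*K)


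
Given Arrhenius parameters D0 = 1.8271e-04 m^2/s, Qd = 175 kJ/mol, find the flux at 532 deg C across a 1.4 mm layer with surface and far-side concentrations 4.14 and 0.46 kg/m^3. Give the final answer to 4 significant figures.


Step 1: D = D0 * exp(-Qd/(R*T))
T = 532 + 273.15 = 805.15 K
D = 1.8271e-04 * exp(-175e3 / (8.314 * 805.15)) = 8.09303e-16 m^2/s
Step 2: J = D * (C1 - C2) / dx
J = 8.09303e-16 * (4.14 - 0.46) / 1.4e-03
J = 2.127e-12 kg/(m^2*s)


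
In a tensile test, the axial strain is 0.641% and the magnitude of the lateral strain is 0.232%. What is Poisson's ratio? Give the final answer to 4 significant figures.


nu = -epsilon_lat / epsilon_axial
Lateral strain is contraction (negative), so using magnitudes:
nu = 0.232 / 0.641
nu = 0.3619


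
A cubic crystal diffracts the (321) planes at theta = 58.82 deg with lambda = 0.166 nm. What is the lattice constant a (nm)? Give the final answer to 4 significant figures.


d = lambda / (2*sin(theta))
d = 0.166 / (2*sin(58.82 deg))
d = 0.0970142 nm
a = d * sqrt(h^2+k^2+l^2) = 0.0970142 * sqrt(14)
a = 0.363 nm


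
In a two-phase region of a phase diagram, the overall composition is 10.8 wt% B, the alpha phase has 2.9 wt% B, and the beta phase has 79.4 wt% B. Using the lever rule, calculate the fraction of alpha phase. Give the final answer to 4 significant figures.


f_alpha = (C_beta - C0) / (C_beta - C_alpha)
f_alpha = (79.4 - 10.8) / (79.4 - 2.9)
f_alpha = 0.8967


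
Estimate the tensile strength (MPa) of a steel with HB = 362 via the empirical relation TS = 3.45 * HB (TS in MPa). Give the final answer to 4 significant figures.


TS (MPa) = 3.45 * HB
TS = 3.45 * 362
TS = 1249 MPa


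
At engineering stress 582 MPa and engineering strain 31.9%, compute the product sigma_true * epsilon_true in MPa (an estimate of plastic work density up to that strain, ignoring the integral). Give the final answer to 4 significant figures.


sigma_true = sigma_eng * (1 + epsilon_eng)
sigma_true = 582 * (1 + 0.319) = 767.658 MPa
epsilon_true = ln(1 + epsilon_eng)
epsilon_true = ln(1 + 0.319) = 0.276874
sigma_true * epsilon_true = 767.658 * 0.276874 = 212.5 MPa


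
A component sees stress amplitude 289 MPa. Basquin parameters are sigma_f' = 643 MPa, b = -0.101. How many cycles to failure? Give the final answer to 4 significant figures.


sigma_a = sigma_f' * (2*Nf)^b
2*Nf = (sigma_a / sigma_f')^(1/b)
2*Nf = (289 / 643)^(1/-0.101)
2*Nf = 2746.27
Nf = 1373 cycles


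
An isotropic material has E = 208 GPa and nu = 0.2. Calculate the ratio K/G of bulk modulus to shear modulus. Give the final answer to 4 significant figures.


G = E / (2*(1+nu))
G = 208 / (2*(1+0.2)) = 86.6667 GPa
K = E / (3*(1-2*nu))
K = 208 / (3*(1-2*0.2)) = 115.556 GPa
K/G = 115.556 / 86.6667 = 1.333


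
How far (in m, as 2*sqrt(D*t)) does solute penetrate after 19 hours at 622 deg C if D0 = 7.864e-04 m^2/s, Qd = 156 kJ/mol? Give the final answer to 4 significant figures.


Step 1: D = D0 * exp(-Qd/(R*T))
T = 895.15 K
D = 7.864e-04 * exp(-156e3 / (8.314 * 895.15)) = 6.19805e-13 m^2/s
Step 2: L = 2*sqrt(D*t)
t = 19 h = 68400 s
L = 2*sqrt(6.19805e-13 * 68400) = 4.118e-04 m


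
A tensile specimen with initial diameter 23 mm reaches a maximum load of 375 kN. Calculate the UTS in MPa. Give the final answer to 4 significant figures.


A0 = pi*(d/2)^2 = pi*(23/2)^2 = 415.476 mm^2
UTS = F_max / A0 = 375*1000 / 415.476
UTS = 902.6 MPa


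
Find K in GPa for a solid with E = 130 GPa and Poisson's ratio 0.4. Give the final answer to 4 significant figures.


K = E / (3*(1-2*nu))
K = 130 / (3*(1-2*0.4))
K = 216.7 GPa


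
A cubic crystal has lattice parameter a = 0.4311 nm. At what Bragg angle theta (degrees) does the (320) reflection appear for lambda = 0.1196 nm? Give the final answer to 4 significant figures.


d = a / sqrt(h^2+k^2+l^2)
d = 0.4311 / sqrt(13) = 0.119566 nm
lambda = 2*d*sin(theta)  =>  sin(theta) = lambda / (2*d)
sin(theta) = 0.1196 / (2 * 0.119566) = 0.500144
theta = 30.01 deg


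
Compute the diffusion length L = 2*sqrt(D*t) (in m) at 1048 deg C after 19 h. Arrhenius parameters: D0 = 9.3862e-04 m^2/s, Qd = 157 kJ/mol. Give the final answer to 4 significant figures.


Step 1: D = D0 * exp(-Qd/(R*T))
T = 1321.15 K
D = 9.3862e-04 * exp(-157e3 / (8.314 * 1321.15)) = 5.81992e-10 m^2/s
Step 2: L = 2*sqrt(D*t)
t = 19 h = 68400 s
L = 2*sqrt(5.81992e-10 * 68400) = 0.01262 m


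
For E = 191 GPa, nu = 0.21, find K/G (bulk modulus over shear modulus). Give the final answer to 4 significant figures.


G = E / (2*(1+nu))
G = 191 / (2*(1+0.21)) = 78.9256 GPa
K = E / (3*(1-2*nu))
K = 191 / (3*(1-2*0.21)) = 109.77 GPa
K/G = 109.77 / 78.9256 = 1.391


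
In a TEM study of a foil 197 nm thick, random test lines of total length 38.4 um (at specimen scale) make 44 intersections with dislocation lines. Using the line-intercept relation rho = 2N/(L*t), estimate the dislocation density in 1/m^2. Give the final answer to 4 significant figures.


rho = 2N / (L * t)
L = 38.4 um = 3.84e-05 m, t = 197 nm = 1.97e-07 m
rho = 2 * 44 / (3.84e-05 * 1.97e-07)
rho = 1.163e+13 1/m^2


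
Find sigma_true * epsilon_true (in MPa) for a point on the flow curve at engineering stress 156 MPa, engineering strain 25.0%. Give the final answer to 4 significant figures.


sigma_true = sigma_eng * (1 + epsilon_eng)
sigma_true = 156 * (1 + 0.25) = 195 MPa
epsilon_true = ln(1 + epsilon_eng)
epsilon_true = ln(1 + 0.25) = 0.223144
sigma_true * epsilon_true = 195 * 0.223144 = 43.51 MPa


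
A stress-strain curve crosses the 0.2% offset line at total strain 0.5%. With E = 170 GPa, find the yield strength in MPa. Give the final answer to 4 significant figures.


Offset strain = 0.002
Elastic strain at yield = total_strain - offset = 5e-03 - 0.002 = 3e-03
sigma_y = E * elastic_strain = 170000 * 3e-03
sigma_y = 510 MPa


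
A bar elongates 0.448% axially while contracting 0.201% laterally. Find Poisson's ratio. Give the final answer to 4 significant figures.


nu = -epsilon_lat / epsilon_axial
Lateral strain is contraction (negative), so using magnitudes:
nu = 0.201 / 0.448
nu = 0.4487


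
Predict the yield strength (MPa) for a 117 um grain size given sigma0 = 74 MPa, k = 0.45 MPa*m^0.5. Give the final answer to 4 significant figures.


sigma_y = sigma0 + k / sqrt(d)
d = 117 um = 1.17e-04 m
sigma_y = 74 + 0.45 / sqrt(1.17e-04)
sigma_y = 115.6 MPa


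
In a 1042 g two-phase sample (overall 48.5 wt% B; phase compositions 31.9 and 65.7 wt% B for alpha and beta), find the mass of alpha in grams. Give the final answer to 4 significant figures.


f_alpha = (C_beta - C0) / (C_beta - C_alpha)
f_alpha = (65.7 - 48.5) / (65.7 - 31.9) = 0.508876
m_alpha = f_alpha * m_total = 0.508876 * 1042 = 530.2 g


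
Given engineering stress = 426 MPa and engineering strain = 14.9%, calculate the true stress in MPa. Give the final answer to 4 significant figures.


sigma_true = sigma_eng * (1 + epsilon_eng)
sigma_true = 426 * (1 + 0.149)
sigma_true = 489.5 MPa


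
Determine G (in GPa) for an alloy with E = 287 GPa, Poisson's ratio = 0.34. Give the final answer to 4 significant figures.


G = E / (2*(1+nu))
G = 287 / (2*(1+0.34))
G = 107.1 GPa


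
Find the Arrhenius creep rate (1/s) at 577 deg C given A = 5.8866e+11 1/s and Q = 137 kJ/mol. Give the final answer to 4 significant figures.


rate = A * exp(-Q / (R*T))
T = 577 + 273.15 = 850.15 K
rate = 5.8866e+11 * exp(-137e3 / (8.314 * 850.15))
rate = 2249 1/s


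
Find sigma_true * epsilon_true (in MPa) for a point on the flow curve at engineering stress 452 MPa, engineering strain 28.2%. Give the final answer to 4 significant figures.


sigma_true = sigma_eng * (1 + epsilon_eng)
sigma_true = 452 * (1 + 0.282) = 579.464 MPa
epsilon_true = ln(1 + epsilon_eng)
epsilon_true = ln(1 + 0.282) = 0.248421
sigma_true * epsilon_true = 579.464 * 0.248421 = 144 MPa


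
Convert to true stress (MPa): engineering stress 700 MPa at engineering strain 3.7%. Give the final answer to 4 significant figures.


sigma_true = sigma_eng * (1 + epsilon_eng)
sigma_true = 700 * (1 + 0.037)
sigma_true = 725.9 MPa


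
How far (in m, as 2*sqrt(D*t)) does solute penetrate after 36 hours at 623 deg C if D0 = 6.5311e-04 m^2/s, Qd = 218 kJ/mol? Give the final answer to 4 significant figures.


Step 1: D = D0 * exp(-Qd/(R*T))
T = 896.15 K
D = 6.5311e-04 * exp(-218e3 / (8.314 * 896.15)) = 1.28168e-16 m^2/s
Step 2: L = 2*sqrt(D*t)
t = 36 h = 129600 s
L = 2*sqrt(1.28168e-16 * 129600) = 8.151e-06 m


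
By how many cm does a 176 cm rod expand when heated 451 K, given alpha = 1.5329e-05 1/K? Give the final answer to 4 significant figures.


dL = L0 * alpha * dT
dL = 176 * 1.5329e-05 * 451
dL = 1.217 cm


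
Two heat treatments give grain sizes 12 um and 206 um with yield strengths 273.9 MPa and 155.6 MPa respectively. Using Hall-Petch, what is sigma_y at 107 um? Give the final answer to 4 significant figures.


sigma_y = sigma0 + k / sqrt(d)
1/sqrt(d1) = 1/sqrt(1.2e-05) = 288.675;  1/sqrt(d2) = 69.6733
k = (sigma1 - sigma2) / (1/sqrt(d1) - 1/sqrt(d2)) = (273.9 - 155.6) / (288.675 - 69.6733) = 0.540178 MPa*m^0.5
sigma0 = sigma1 - k/sqrt(d1) = 273.9 - 0.540178*288.675 = 117.964 MPa
sigma_y(d3) = 117.964 + 0.540178 / sqrt(1.07e-04) = 170.2 MPa


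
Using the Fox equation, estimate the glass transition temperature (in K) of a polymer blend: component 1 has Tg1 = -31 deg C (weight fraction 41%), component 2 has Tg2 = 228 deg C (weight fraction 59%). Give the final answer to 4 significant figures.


1/Tg = w1/Tg1 + w2/Tg2 (in Kelvin)
Tg1 = 242.15 K, Tg2 = 501.15 K
1/Tg = 0.41/242.15 + 0.59/501.15
Tg = 348.4 K


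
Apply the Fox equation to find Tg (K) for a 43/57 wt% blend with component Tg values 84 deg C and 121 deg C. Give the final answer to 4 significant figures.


1/Tg = w1/Tg1 + w2/Tg2 (in Kelvin)
Tg1 = 357.15 K, Tg2 = 394.15 K
1/Tg = 0.43/357.15 + 0.57/394.15
Tg = 377.3 K


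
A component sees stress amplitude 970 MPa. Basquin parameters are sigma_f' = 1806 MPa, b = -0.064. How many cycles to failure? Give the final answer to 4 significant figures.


sigma_a = sigma_f' * (2*Nf)^b
2*Nf = (sigma_a / sigma_f')^(1/b)
2*Nf = (970 / 1806)^(1/-0.064)
2*Nf = 16516.1
Nf = 8258 cycles


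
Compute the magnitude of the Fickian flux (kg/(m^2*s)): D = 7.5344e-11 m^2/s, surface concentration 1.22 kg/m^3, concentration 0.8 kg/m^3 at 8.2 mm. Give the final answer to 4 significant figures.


J = -D * (dC/dx) = D * (C1 - C2) / dx
J = 7.5344e-11 * (1.22 - 0.8) / 8.2e-03
J = 3.859e-09 kg/(m^2*s)


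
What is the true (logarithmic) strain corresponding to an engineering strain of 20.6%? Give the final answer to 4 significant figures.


epsilon_true = ln(1 + epsilon_eng)
epsilon_true = ln(1 + 0.206)
epsilon_true = 0.1873


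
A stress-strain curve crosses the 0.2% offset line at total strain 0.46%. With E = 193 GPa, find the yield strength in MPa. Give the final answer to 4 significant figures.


Offset strain = 0.002
Elastic strain at yield = total_strain - offset = 4.6e-03 - 0.002 = 2.6e-03
sigma_y = E * elastic_strain = 193000 * 2.6e-03
sigma_y = 501.8 MPa


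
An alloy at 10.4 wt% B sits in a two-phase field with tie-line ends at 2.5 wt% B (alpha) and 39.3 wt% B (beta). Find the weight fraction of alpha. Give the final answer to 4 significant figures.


f_alpha = (C_beta - C0) / (C_beta - C_alpha)
f_alpha = (39.3 - 10.4) / (39.3 - 2.5)
f_alpha = 0.7853


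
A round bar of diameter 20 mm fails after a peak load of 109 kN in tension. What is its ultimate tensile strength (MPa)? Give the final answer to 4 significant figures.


A0 = pi*(d/2)^2 = pi*(20/2)^2 = 314.159 mm^2
UTS = F_max / A0 = 109*1000 / 314.159
UTS = 347 MPa


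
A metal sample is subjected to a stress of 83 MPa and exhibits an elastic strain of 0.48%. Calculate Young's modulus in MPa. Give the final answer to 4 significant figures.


E = sigma / epsilon
epsilon = 0.48% = 4.8e-03
E = 83 / 4.8e-03
E = 17290 MPa


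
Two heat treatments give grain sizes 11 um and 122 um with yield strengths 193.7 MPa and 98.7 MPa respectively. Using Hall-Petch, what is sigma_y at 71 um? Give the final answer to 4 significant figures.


sigma_y = sigma0 + k / sqrt(d)
1/sqrt(d1) = 1/sqrt(1.1e-05) = 301.511;  1/sqrt(d2) = 90.5357
k = (sigma1 - sigma2) / (1/sqrt(d1) - 1/sqrt(d2)) = (193.7 - 98.7) / (301.511 - 90.5357) = 0.450289 MPa*m^0.5
sigma0 = sigma1 - k/sqrt(d1) = 193.7 - 0.450289*301.511 = 57.9327 MPa
sigma_y(d3) = 57.9327 + 0.450289 / sqrt(7.1e-05) = 111.4 MPa


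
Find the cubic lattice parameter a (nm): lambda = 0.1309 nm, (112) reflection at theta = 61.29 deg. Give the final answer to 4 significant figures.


d = lambda / (2*sin(theta))
d = 0.1309 / (2*sin(61.29 deg))
d = 0.0746241 nm
a = d * sqrt(h^2+k^2+l^2) = 0.0746241 * sqrt(6)
a = 0.1828 nm


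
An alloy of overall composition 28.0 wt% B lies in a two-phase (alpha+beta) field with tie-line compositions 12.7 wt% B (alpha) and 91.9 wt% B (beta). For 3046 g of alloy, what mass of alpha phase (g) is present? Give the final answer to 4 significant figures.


f_alpha = (C_beta - C0) / (C_beta - C_alpha)
f_alpha = (91.9 - 28.0) / (91.9 - 12.7) = 0.806818
m_alpha = f_alpha * m_total = 0.806818 * 3046 = 2458 g


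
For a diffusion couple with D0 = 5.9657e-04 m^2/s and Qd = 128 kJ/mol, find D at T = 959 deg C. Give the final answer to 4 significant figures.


D = D0 * exp(-Qd / (R*T))
T = 1232.15 K
D = 5.9657e-04 * exp(-128e3 / (8.314 * 1232.15))
D = 2.234e-09 m^2/s
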